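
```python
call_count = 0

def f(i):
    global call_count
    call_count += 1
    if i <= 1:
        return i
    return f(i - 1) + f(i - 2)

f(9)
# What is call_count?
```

Calls(i) = 1 + Calls(i-1) + Calls(i-2); Calls(0)=Calls(1)=1. For i=9 this gives 109.

Answer: 109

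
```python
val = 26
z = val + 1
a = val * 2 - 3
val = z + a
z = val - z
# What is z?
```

Trace:
`val = 26` → val = 26
`z = val + 1` → z = 27
`a = val * 2 - 3` → a = 49
`val = z + a` → val = 76
`z = val - z` → z = 49
So z = 49

Answer: 49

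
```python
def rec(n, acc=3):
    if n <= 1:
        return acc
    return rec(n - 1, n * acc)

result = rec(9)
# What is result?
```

Accumulator trace (n, acc): (9, 3) -> (8, 27) -> (7, 216) -> (6, 1512) -> (5, 9072) -> (4, 45360) -> (3, 181440) -> (2, 544320) -> (1, 1088640) -> return 1088640

Answer: 1088640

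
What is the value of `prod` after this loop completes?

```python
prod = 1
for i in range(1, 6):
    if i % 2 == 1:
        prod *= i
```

Product of odd numbers 1 to 5
`prod` takes the values: 1 → 3 → 15

Answer: 15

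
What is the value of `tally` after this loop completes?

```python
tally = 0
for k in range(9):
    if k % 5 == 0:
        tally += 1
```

Count numbers divisible by 5 in range(9)
`tally` takes the values: 0 → 1 → 2

Answer: 2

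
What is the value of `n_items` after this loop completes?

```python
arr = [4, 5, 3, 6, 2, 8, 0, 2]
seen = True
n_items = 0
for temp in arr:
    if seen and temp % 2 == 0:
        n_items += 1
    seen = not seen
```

Count even values at even positions
`n_items` takes the values: 0 → 1 → 2 → 3

Answer: 3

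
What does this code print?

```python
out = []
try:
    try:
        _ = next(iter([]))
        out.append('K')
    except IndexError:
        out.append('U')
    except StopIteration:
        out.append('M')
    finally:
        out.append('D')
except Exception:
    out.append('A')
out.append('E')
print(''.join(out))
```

Execution trace: 'M' (inner except StopIteration) → 'D' (inner finally) → 'E' (after the try/except). Output: MDE

Answer: MDE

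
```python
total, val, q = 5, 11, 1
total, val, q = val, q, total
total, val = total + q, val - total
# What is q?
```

Trace:
`total, val, q = 5, 11, 1` → total = 5; val = 11; q = 1
`total, val, q = val, q, total` → total = 11; val = 1; q = 5
`total, val = total + q, val - total` → total = 16; val = -10
So q = 5

Answer: 5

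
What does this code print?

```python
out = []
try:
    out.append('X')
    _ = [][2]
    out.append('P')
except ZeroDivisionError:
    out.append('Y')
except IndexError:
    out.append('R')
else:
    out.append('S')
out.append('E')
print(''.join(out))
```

Execution trace: 'X' (try body) → 'R' (except IndexError) → 'E' (after the try/except). Output: XRE

Answer: XRE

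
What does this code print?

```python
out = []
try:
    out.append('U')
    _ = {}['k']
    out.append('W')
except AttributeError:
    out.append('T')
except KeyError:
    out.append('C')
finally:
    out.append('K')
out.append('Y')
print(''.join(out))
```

Execution trace: 'U' (try body) → 'C' (except KeyError) → 'K' (finally) → 'Y' (after the try/except). Output: UCKY

Answer: UCKY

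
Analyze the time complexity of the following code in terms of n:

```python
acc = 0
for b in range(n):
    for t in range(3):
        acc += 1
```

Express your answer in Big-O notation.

Each loop level contributes: n × 1. Multiplying the contributions gives O(n).

Answer: O(n)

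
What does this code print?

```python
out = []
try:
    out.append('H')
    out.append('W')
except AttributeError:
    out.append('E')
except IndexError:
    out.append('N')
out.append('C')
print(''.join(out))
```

Execution trace: 'H' (try body) → 'W' (try body, no exception) → 'C' (after the try/except). Output: HWC

Answer: HWC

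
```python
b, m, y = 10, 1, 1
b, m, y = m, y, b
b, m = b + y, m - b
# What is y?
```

Trace:
`b, m, y = 10, 1, 1` → b = 10; m = 1; y = 1
`b, m, y = m, y, b` → b = 1; m = 1; y = 10
`b, m = b + y, m - b` → b = 11; m = 0
So y = 10

Answer: 10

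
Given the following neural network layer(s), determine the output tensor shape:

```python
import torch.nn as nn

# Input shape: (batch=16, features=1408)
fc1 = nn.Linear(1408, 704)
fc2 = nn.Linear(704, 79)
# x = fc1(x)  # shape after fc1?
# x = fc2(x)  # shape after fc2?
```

Input: (16, 1408) -> after fc1: (16, 704) -> Output: (16, 79)

Answer: (16, 79)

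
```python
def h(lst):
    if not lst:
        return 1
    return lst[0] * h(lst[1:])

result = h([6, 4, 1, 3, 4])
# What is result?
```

Product over [6, 4, 1, 3, 4] = 6 * 4 * 1 * 3 * 4 = 288

Answer: 288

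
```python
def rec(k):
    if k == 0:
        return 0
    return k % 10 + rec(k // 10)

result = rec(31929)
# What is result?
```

Sum of digits of 31929: 9 + 2 + 9 + 1 + 3 = 24

Answer: 24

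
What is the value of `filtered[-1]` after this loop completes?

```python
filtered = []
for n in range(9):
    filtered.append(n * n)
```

Last element of squares 0 to 8
`filtered` takes the values: [] → [0] → [0, 1] → [0, 1, 4] → [0, 1, 4, 9] → [0, 1, 4, 9, 16] → [0, 1, 4, 9, 16, 25] → [0, 1, 4, 9, 16, 25, 36] → [0, 1, 4, 9, 16, 25, 36, 49] → [0, 1, 4, 9, 16, 25, 36, 49, 64]
So `filtered[-1]` = 64

Answer: 64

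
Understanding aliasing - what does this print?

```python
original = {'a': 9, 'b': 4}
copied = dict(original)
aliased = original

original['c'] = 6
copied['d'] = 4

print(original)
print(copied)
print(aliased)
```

Key concept: dict() creates copy, assignment creates alias.
Step by step:
`original = {'a': 9, 'b': 4}` → original = {'a': 9, 'b': 4}
`copied = dict(original)` → copied = {'a': 9, 'b': 4}
`aliased = original` → aliased = {'a': 9, 'b': 4} (same object as original)
`original['c'] = 6` → original = {'a': 9, 'b': 4, 'c': 6} (same object as aliased); aliased = {'a': 9, 'b': 4, 'c': 6} (same object as original)
`copied['d'] = 4` → copied = {'a': 9, 'b': 4, 'd': 4}
`print(original)` → prints {'a': 9, 'b': 4, 'c': 6}
`print(copied)` → prints {'a': 9, 'b': 4, 'd': 4}
`print(aliased)` → prints {'a': 9, 'b': 4, 'c': 6}

Answer:
{'a': 9, 'b': 4, 'c': 6}
{'a': 9, 'b': 4, 'd': 4}
{'a': 9, 'b': 4, 'c': 6}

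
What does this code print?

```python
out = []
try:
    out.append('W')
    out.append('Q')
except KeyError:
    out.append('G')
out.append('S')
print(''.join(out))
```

Execution trace: 'W' (try body) → 'Q' (try body, no exception) → 'S' (after the try/except). Output: WQS

Answer: WQS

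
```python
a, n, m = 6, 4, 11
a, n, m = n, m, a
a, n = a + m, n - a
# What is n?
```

Trace:
`a, n, m = 6, 4, 11` → a = 6; n = 4; m = 11
`a, n, m = n, m, a` → a = 4; n = 11; m = 6
`a, n = a + m, n - a` → a = 10; n = 7
So n = 7

Answer: 7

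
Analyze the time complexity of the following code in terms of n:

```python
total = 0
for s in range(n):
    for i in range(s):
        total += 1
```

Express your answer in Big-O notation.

Each loop level contributes: n × n. Multiplying the contributions gives O(n^2).

Answer: O(n^2)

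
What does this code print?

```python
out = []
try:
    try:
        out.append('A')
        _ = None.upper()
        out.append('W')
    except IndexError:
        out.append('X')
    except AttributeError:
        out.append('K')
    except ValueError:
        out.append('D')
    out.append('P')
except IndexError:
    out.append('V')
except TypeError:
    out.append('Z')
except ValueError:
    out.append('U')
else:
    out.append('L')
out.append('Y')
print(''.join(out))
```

Execution trace: 'A' (inner try body) → 'K' (inner except AttributeError) → 'P' (try body, no exception) → 'L' (else) → 'Y' (after the try/except). Output: AKPLY

Answer: AKPLY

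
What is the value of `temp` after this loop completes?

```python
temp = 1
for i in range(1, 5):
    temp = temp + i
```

Start at 1, add 1 through 4
`temp` takes the values: 1 → 2 → 4 → 7 → 11

Answer: 11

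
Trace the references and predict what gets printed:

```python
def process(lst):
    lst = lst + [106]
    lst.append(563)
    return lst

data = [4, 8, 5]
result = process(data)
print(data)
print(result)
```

Key concept: rebinding parameter vs mutation.
Step by step:
`data = [4, 8, 5]` → data = [4, 8, 5]
`result = process(data)` → result = [4, 8, 5, 106, 563]
`print(data)` → prints [4, 8, 5]
`print(result)` → prints [4, 8, 5, 106, 563]

Answer:
[4, 8, 5]
[4, 8, 5, 106, 563]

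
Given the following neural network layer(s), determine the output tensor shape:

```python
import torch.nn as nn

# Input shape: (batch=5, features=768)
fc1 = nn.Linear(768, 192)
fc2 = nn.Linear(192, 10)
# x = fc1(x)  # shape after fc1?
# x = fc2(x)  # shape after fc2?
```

Input: (5, 768) -> after fc1: (5, 192) -> Output: (5, 10)

Answer: (5, 10)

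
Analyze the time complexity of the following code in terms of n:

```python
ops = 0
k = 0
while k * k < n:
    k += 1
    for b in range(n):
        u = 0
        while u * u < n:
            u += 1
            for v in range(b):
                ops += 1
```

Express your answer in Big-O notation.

Each loop level contributes: √n × n × √n × n. Multiplying the contributions gives O(n^3).

Answer: O(n^3)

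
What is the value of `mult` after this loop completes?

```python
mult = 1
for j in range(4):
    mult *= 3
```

3^4 = 81
`mult` takes the values: 1 → 3 → 9 → 27 → 81

Answer: 81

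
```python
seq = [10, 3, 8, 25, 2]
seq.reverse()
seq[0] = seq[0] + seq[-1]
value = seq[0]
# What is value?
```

Trace:
`seq = [10, 3, 8, 25, 2]` → seq = [10, 3, 8, 25, 2]
`seq.reverse()` → seq = [2, 25, 8, 3, 10]
`seq[0] = seq[0] + seq[-1]` → seq = [12, 25, 8, 3, 10]
`value = seq[0]` → value = 12
So value = 12

Answer: 12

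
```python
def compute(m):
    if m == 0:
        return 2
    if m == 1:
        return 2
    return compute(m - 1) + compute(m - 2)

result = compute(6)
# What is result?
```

Build up from base cases: compute(0)=2, compute(1)=2, compute(2)=4, compute(3)=6, compute(4)=10, compute(5)=16, compute(6)=26

Answer: 26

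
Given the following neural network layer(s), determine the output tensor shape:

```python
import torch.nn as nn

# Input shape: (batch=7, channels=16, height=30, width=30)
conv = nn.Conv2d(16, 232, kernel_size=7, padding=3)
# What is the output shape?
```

Input: (7, 16, 30, 30) -> Output: (7, 232, 30, 30)

Answer: (7, 232, 30, 30)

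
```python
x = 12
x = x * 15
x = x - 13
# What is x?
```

Trace:
`x = 12` → x = 12
`x = x * 15` → x = 180
`x = x - 13` → x = 167
So x = 167

Answer: 167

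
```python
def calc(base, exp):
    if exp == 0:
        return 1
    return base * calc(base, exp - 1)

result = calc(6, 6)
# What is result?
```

calc(6, 6) = 6 * 6 * 6 * 6 * 6 * 6 = 46656

Answer: 46656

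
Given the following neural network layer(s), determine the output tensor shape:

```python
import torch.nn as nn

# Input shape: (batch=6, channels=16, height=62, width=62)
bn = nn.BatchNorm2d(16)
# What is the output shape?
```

Input: (6, 16, 62, 62) -> Output: (6, 16, 62, 62)

Answer: (6, 16, 62, 62)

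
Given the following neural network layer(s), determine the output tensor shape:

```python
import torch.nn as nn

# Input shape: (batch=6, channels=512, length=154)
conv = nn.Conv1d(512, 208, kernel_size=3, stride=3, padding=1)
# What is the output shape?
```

Input: (6, 512, 154) -> Output: (6, 208, 52)

Answer: (6, 208, 52)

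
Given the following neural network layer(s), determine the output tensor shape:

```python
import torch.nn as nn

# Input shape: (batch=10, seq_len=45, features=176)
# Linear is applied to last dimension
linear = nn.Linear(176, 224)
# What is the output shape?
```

Input: (10, 45, 176) -> Output: (10, 45, 224)

Answer: (10, 45, 224)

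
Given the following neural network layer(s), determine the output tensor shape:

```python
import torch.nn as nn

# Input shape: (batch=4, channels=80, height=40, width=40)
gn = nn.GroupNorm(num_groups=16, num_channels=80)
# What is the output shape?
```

Input: (4, 80, 40, 40) -> Output: (4, 80, 40, 40)

Answer: (4, 80, 40, 40)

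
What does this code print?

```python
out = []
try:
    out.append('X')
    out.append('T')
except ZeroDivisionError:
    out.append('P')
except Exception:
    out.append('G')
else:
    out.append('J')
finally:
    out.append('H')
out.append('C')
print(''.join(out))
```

Execution trace: 'X' (try body) → 'T' (try body, no exception) → 'J' (else) → 'H' (finally) → 'C' (after the try/except). Output: XTJHC

Answer: XTJHC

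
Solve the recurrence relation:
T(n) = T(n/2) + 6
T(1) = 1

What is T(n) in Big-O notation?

Each step divides n by 2 and adds 6. After log_2(n) steps we reach T(1)=1. So T(n) = 6·log_2(n) + 1 = O(log n).

Answer: O(log n)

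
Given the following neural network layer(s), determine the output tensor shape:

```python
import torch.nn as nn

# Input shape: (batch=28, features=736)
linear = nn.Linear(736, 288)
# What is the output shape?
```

Input: (28, 736) -> Output: (28, 288)

Answer: (28, 288)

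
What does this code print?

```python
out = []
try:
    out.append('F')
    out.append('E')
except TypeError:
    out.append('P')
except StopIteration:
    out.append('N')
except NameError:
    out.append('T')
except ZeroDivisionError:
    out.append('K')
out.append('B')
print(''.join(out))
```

Execution trace: 'F' (try body) → 'E' (try body, no exception) → 'B' (after the try/except). Output: FEB

Answer: FEB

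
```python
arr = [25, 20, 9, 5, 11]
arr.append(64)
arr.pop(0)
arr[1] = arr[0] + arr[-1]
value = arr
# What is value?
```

Trace:
`arr = [25, 20, 9, 5, 11]` → arr = [25, 20, 9, 5, 11]
`arr.append(64)` → arr = [25, 20, 9, 5, 11, 64]
`arr.pop(0)` → arr = [20, 9, 5, 11, 64]
`arr[1] = arr[0] + arr[-1]` → arr = [20, 84, 5, 11, 64]
`value = arr` → value = [20, 84, 5, 11, 64]
So value = [20, 84, 5, 11, 64]

Answer: [20, 84, 5, 11, 64]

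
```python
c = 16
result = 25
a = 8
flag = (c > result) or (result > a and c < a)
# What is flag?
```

Trace:
`c = 16` → c = 16
`result = 25` → result = 25
`a = 8` → a = 8
`flag = (c > result) or (result > a and c < a)` → flag = False
So flag = False

Answer: False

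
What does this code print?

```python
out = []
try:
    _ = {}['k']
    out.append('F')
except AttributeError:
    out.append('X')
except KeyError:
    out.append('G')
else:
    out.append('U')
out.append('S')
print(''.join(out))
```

Execution trace: 'G' (except KeyError) → 'S' (after the try/except). Output: GS

Answer: GS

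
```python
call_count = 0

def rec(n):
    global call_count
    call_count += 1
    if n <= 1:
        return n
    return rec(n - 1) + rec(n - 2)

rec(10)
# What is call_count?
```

Calls(n) = 1 + Calls(n-1) + Calls(n-2); Calls(0)=Calls(1)=1. For n=10 this gives 177.

Answer: 177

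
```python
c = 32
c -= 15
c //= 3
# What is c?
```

Trace:
`c = 32` → c = 32
`c -= 15` → c = 17
`c //= 3` → c = 5
So c = 5

Answer: 5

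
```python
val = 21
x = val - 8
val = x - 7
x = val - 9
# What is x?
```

Trace:
`val = 21` → val = 21
`x = val - 8` → x = 13
`val = x - 7` → val = 6
`x = val - 9` → x = -3
So x = -3

Answer: -3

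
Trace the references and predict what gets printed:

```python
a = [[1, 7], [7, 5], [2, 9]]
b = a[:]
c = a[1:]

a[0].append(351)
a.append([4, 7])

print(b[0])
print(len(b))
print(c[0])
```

Key concept: slice with nested mutation.
Step by step:
`a = [[1, 7], [7, 5], [2, 9]]` → a = [[1, 7], [7, 5], [2, 9]]
`b = a[:]` → b = [[1, 7], [7, 5], [2, 9]]
`c = a[1:]` → c = [[7, 5], [2, 9]]
`a[0].append(351)` → a = [[1, 7, 351], [7, 5], [2, 9]]; b = [[1, 7, 351], [7, 5], [2, 9]]
`a.append([4, 7])` → a = [[1, 7, 351], [7, 5], [2, 9], [4, 7]]
`print(b[0])` → prints [1, 7, 351]
`print(len(b))` → prints 3
`print(c[0])` → prints [7, 5]

Answer:
[1, 7, 351]
3
[7, 5]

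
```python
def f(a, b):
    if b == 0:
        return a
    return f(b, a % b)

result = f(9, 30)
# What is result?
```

f(9, 30) -> f(30, 9) -> f(9, 3) -> f(3, 0) -> 3

Answer: 3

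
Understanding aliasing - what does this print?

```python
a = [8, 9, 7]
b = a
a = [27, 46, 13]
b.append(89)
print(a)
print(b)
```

Key concept: rebinding vs mutation: a is rebound to a new list, b still points at the original.
Step by step:
`a = [8, 9, 7]` → a = [8, 9, 7]
`b = a` → b = [8, 9, 7] (same object as a)
`a = [27, 46, 13]` → a = [27, 46, 13]
`b.append(89)` → b = [8, 9, 7, 89]
`print(a)` → prints [27, 46, 13]
`print(b)` → prints [8, 9, 7, 89]

Answer:
[27, 46, 13]
[8, 9, 7, 89]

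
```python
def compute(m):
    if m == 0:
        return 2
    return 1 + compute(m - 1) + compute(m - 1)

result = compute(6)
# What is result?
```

compute(m) = 1 + 2·compute(m-1), compute(0)=2. Closed form: (2+1)·2^6 - 1 = 191.

Answer: 191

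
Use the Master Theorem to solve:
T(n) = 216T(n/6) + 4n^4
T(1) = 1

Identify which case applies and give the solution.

a=216, b=6, f(n)=4n^4. log_6(216) = 3. Since c=4 > 3 and the regularity condition holds (216(n/6)^4 = (216/6^4)n^4 with 216/6^4 < 1), Case 3 applies: T(n) = Θ(f(n)) = O(n^4).

Answer: O(n^4) - Case 3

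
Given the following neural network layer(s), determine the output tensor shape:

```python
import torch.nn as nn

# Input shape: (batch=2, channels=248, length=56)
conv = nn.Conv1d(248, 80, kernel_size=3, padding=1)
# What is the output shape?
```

Input: (2, 248, 56) -> Output: (2, 80, 56)

Answer: (2, 80, 56)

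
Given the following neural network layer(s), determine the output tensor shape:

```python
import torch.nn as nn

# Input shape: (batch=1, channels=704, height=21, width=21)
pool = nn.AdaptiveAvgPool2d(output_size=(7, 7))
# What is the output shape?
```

Input: (1, 704, 21, 21) -> Output: (1, 704, 7, 7)

Answer: (1, 704, 7, 7)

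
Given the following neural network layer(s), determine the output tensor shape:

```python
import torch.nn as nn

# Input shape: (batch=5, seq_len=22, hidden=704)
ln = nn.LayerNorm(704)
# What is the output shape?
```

Input: (5, 22, 704) -> Output: (5, 22, 704)

Answer: (5, 22, 704)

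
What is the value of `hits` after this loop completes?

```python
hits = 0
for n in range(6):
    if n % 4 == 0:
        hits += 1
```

Count numbers divisible by 4 in range(6)
`hits` takes the values: 0 → 1 → 2

Answer: 2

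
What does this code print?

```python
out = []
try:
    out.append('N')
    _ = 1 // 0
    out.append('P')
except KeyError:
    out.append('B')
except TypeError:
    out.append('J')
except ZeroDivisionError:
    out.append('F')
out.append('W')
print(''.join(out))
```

Execution trace: 'N' (try body) → 'F' (except ZeroDivisionError) → 'W' (after the try/except). Output: NFW

Answer: NFW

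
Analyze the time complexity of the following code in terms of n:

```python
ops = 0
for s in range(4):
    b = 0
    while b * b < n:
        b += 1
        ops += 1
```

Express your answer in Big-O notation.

Each loop level contributes: 1 × √n. Multiplying the contributions gives O(√n).

Answer: O(√n)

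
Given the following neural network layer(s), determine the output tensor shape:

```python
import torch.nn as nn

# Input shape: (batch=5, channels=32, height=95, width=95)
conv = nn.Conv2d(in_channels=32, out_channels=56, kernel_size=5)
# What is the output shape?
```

Input: (5, 32, 95, 95) -> Output: (5, 56, 91, 91)

Answer: (5, 56, 91, 91)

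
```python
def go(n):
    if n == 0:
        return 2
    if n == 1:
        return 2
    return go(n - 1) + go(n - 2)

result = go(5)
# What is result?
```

Build up from base cases: go(0)=2, go(1)=2, go(2)=4, go(3)=6, go(4)=10, go(5)=16

Answer: 16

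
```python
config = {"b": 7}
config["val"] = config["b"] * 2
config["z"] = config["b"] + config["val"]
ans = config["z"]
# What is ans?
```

Trace:
`config = {"b": 7}` → config = {'b': 7}
`config["val"] = config["b"] * 2` → config = {'b': 7, 'val': 14}
`config["z"] = config["b"] + config["val"]` → config = {'b': 7, 'val': 14, 'z': 21}
`ans = config["z"]` → ans = 21
So ans = 21

Answer: 21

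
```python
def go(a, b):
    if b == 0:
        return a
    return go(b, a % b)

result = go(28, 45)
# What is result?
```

go(28, 45) -> go(45, 28) -> go(28, 17) -> go(17, 11) -> go(11, 6) -> go(6, 5) -> go(5, 1) -> go(1, 0) -> 1

Answer: 1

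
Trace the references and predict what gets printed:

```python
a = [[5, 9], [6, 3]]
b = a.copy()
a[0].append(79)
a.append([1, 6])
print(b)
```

Key concept: shallow copy with nested lists.
Step by step:
`a = [[5, 9], [6, 3]]` → a = [[5, 9], [6, 3]]
`b = a.copy()` → b = [[5, 9], [6, 3]]
`a[0].append(79)` → a = [[5, 9, 79], [6, 3]]; b = [[5, 9, 79], [6, 3]]
`a.append([1, 6])` → a = [[5, 9, 79], [6, 3], [1, 6]]
`print(b)` → prints [[5, 9, 79], [6, 3]]

Answer: [[5, 9, 79], [6, 3]]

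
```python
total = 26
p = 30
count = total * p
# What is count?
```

Trace:
`total = 26` → total = 26
`p = 30` → p = 30
`count = total * p` → count = 780
So count = 780

Answer: 780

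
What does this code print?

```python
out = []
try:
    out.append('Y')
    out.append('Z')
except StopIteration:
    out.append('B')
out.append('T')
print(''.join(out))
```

Execution trace: 'Y' (try body) → 'Z' (try body, no exception) → 'T' (after the try/except). Output: YZT

Answer: YZT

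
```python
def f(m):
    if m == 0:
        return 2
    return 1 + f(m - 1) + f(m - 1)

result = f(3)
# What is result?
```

f(m) = 1 + 2·f(m-1), f(0)=2. Closed form: (2+1)·2^3 - 1 = 23.

Answer: 23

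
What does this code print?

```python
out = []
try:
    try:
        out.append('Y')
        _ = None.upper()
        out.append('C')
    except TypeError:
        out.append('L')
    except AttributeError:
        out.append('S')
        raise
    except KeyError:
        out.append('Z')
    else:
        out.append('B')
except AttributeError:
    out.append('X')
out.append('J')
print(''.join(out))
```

Execution trace: 'Y' (inner try body) → 'S' (inner except AttributeError) → 'X' (outer except AttributeError) → 'J' (after the try/except). Output: YSXJ

Answer: YSXJ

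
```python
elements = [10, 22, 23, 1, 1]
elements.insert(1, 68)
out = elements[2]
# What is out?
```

Trace:
`elements = [10, 22, 23, 1, 1]` → elements = [10, 22, 23, 1, 1]
`elements.insert(1, 68)` → elements = [10, 68, 22, 23, 1, 1]
`out = elements[2]` → out = 22
So out = 22

Answer: 22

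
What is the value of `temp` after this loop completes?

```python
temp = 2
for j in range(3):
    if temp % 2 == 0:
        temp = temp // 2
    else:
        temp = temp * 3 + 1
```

Collatz-style transformation from 2
`temp` takes the values: 2 → 1 → 4 → 2

Answer: 2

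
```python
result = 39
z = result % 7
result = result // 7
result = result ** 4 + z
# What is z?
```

Trace:
`result = 39` → result = 39
`z = result % 7` → z = 4
`result = result // 7` → result = 5
`result = result ** 4 + z` → result = 629
So z = 4

Answer: 4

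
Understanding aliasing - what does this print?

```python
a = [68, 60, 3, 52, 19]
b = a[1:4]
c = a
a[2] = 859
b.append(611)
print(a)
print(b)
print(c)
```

Key concept: slice vs alias.
Step by step:
`a = [68, 60, 3, 52, 19]` → a = [68, 60, 3, 52, 19]
`b = a[1:4]` → b = [60, 3, 52]
`c = a` → c = [68, 60, 3, 52, 19] (same object as a)
`a[2] = 859` → a = [68, 60, 859, 52, 19] (same object as c); c = [68, 60, 859, 52, 19] (same object as a)
`b.append(611)` → b = [60, 3, 52, 611]
`print(a)` → prints [68, 60, 859, 52, 19]
`print(b)` → prints [60, 3, 52, 611]
`print(c)` → prints [68, 60, 859, 52, 19]

Answer:
[68, 60, 859, 52, 19]
[60, 3, 52, 611]
[68, 60, 859, 52, 19]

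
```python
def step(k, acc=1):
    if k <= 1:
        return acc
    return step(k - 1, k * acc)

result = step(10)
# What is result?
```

Accumulator trace (n, acc): (10, 1) -> (9, 10) -> (8, 90) -> (7, 720) -> (6, 5040) -> (5, 30240) -> (4, 151200) -> (3, 604800) -> (2, 1814400) -> (1, 3628800) -> return 3628800

Answer: 3628800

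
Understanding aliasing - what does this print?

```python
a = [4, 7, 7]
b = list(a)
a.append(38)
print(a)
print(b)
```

Key concept: list() constructor creates copy.
Step by step:
`a = [4, 7, 7]` → a = [4, 7, 7]
`b = list(a)` → b = [4, 7, 7]
`a.append(38)` → a = [4, 7, 7, 38]
`print(a)` → prints [4, 7, 7, 38]
`print(b)` → prints [4, 7, 7]

Answer:
[4, 7, 7, 38]
[4, 7, 7]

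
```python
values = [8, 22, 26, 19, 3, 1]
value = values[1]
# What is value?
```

Trace:
`values = [8, 22, 26, 19, 3, 1]` → values = [8, 22, 26, 19, 3, 1]
`value = values[1]` → value = 22
So value = 22

Answer: 22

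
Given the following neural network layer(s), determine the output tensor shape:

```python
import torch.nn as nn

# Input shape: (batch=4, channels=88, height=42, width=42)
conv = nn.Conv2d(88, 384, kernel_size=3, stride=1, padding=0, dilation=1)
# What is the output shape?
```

Input: (4, 88, 42, 42) -> Output: (4, 384, 40, 40)

Answer: (4, 384, 40, 40)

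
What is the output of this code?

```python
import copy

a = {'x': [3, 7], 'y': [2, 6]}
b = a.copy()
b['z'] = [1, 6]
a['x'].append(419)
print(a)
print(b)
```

Key concept: shallow copy of dict with mutable values.
Step by step:
`a = {'x': [3, 7], 'y': [2, 6]}` → a = {'x': [3, 7], 'y': [2, 6]}
`b = a.copy()` → b = {'x': [3, 7], 'y': [2, 6]}
`b['z'] = [1, 6]` → b = {'x': [3, 7], 'y': [2, 6], 'z': [1, 6]}
`a['x'].append(419)` → a = {'x': [3, 7, 419], 'y': [2, 6]}; b = {'x': [3, 7, 419], 'y': [2, 6], 'z': [1, 6]}
`print(a)` → prints {'x': [3, 7, 419], 'y': [2, 6]}
`print(b)` → prints {'x': [3, 7, 419], 'y': [2, 6], 'z': [1, 6]}

Answer:
{'x': [3, 7, 419], 'y': [2, 6]}
{'x': [3, 7, 419], 'y': [2, 6], 'z': [1, 6]}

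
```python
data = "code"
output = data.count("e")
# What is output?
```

Trace:
`data = "code"` → data = 'code'
`output = data.count("e")` → output = 1
So output = 1

Answer: 1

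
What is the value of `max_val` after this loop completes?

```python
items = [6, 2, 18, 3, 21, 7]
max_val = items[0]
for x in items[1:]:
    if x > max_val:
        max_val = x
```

Maximum of [6, 2, 18, 3, 21, 7]
`max_val` takes the values: 6 → 18 → 21

Answer: 21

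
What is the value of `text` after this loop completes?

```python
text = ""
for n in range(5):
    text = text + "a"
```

Repeat 'a' 5 times
`text` takes the values: "" → "a" → "aa" → "aaa" → "aaaa" → "aaaaa"

Answer: "aaaaa"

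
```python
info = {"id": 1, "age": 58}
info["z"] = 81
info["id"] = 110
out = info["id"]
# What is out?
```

Trace:
`info = {"id": 1, "age": 58}` → info = {'id': 1, 'age': 58}
`info["z"] = 81` → info = {'id': 1, 'age': 58, 'z': 81}
`info["id"] = 110` → info = {'id': 110, 'age': 58, 'z': 81}
`out = info["id"]` → out = 110
So out = 110

Answer: 110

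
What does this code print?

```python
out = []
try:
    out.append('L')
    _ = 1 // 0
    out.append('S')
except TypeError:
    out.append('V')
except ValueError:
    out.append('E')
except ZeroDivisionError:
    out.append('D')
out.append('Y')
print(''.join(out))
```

Execution trace: 'L' (try body) → 'D' (except ZeroDivisionError) → 'Y' (after the try/except). Output: LDY

Answer: LDY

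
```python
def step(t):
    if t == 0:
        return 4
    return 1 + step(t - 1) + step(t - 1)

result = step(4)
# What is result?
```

step(t) = 1 + 2·step(t-1), step(0)=4. Closed form: (4+1)·2^4 - 1 = 79.

Answer: 79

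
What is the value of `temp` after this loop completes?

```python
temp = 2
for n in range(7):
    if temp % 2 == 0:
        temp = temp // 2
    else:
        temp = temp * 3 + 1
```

Collatz-style transformation from 2
`temp` takes the values: 2 → 1 → 4 → 2 → 1 → 4 → 2 → 1

Answer: 1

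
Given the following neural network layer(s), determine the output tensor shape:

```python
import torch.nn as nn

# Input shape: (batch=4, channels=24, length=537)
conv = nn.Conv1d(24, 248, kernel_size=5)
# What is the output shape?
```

Input: (4, 24, 537) -> Output: (4, 248, 533)

Answer: (4, 248, 533)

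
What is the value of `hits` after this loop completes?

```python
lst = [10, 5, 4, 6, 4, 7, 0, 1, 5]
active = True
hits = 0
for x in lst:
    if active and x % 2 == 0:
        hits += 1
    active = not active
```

Count even values at even positions
`hits` takes the values: 0 → 1 → 2 → 3 → 4

Answer: 4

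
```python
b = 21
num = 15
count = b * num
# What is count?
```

Trace:
`b = 21` → b = 21
`num = 15` → num = 15
`count = b * num` → count = 315
So count = 315

Answer: 315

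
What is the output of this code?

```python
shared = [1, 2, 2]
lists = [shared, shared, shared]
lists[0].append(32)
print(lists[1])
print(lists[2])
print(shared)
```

Key concept: list of same reference.
Step by step:
`shared = [1, 2, 2]` → shared = [1, 2, 2]
`lists = [shared, shared, shared]` → lists = [[1, 2, 2], [1, 2, 2], [1, 2, 2]]
`lists[0].append(32)` → shared = [1, 2, 2, 32]; lists = [[1, 2, 2, 32], [1, 2, 2, 32], [1, 2, 2, 32]]
`print(lists[1])` → prints [1, 2, 2, 32]
`print(lists[2])` → prints [1, 2, 2, 32]
`print(shared)` → prints [1, 2, 2, 32]

Answer:
[1, 2, 2, 32]
[1, 2, 2, 32]
[1, 2, 2, 32]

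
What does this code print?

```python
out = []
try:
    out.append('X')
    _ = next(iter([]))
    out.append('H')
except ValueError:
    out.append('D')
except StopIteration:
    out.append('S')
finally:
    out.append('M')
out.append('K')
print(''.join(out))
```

Execution trace: 'X' (try body) → 'S' (except StopIteration) → 'M' (finally) → 'K' (after the try/except). Output: XSMK

Answer: XSMK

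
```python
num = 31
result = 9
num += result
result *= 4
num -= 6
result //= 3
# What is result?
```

Trace:
`num = 31` → num = 31
`result = 9` → result = 9
`num += result` → num = 40
`result *= 4` → result = 36
`num -= 6` → num = 34
`result //= 3` → result = 12
So result = 12

Answer: 12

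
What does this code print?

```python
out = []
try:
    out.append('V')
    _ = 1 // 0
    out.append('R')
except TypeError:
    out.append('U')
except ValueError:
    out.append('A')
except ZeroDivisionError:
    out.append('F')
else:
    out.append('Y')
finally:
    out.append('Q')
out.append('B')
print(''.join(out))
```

Execution trace: 'V' (try body) → 'F' (except ZeroDivisionError) → 'Q' (finally) → 'B' (after the try/except). Output: VFQB

Answer: VFQB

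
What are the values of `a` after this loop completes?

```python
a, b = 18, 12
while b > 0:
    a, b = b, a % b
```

GCD of 18 and 12
`a` takes the values: 18 → 12 → 6

Answer: 6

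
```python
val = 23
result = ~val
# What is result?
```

Trace:
`val = 23` → val = 23
`result = ~val` → result = -24
So result = -24

Answer: -24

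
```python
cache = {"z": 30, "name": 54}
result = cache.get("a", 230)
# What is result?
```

Trace:
`cache = {"z": 30, "name": 54}` → cache = {'z': 30, 'name': 54}
`result = cache.get("a", 230)` → result = 230
So result = 230

Answer: 230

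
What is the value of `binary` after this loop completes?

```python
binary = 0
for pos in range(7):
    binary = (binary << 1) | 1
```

Build 7 consecutive 1-bits: 0b1111111
`binary` takes the values: 0 → 1 → 3 → 7 → 15 → 31 → 63 → 127

Answer: 127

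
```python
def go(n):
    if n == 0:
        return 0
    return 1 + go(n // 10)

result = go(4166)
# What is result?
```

Count of digits of 4166: 4

Answer: 4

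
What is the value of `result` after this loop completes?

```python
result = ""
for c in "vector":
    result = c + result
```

Reverse 'vector'
`result` takes the values: "" → "v" → "ev" → "cev" → "tcev" → "otcev" → "rotcev"

Answer: "rotcev"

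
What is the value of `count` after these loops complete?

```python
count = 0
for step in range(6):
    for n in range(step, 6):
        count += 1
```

Upper triangle: 6 + 5 + ... + 1
`count` takes the values: 0 → 1 → 2 → 3 → 4 → 5 → 6 → 7 → 8 → 9 → 10 → 11 → 12 → 13 → 14 → 15 → 16 → 17 → 18 → 19 → 20 → 21

Answer: 21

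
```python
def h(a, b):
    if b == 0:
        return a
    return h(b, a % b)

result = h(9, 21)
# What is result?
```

h(9, 21) -> h(21, 9) -> h(9, 3) -> h(3, 0) -> 3

Answer: 3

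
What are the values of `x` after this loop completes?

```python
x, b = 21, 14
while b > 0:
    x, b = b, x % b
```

GCD of 21 and 14
`x` takes the values: 21 → 14 → 7

Answer: 7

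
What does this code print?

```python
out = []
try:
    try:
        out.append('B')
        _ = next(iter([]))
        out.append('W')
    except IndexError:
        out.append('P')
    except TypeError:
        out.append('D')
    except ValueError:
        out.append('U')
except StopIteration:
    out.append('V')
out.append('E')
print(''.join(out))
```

Execution trace: 'B' (try body) → 'V' (outer except StopIteration) → 'E' (after the try/except). Output: BVE

Answer: BVE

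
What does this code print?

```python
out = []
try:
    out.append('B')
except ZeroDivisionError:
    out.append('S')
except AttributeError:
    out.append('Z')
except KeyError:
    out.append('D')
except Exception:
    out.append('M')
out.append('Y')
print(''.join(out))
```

Execution trace: 'B' (try body, no exception) → 'Y' (after the try/except). Output: BY

Answer: BY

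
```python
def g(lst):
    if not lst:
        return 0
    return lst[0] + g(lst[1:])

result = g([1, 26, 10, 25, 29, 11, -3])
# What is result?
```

1 + 26 + 10 + 25 + 29 + 11 + (-3) + 0 = 99

Answer: 99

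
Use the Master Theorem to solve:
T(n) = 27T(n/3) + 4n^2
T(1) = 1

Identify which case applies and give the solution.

a=27, b=3, f(n)=4n^2. log_3(27) = 3. Since c=2 < 3, Case 1 applies: T(n) = Θ(n^log_b(a)) = O(n^3).

Answer: O(n^3) - Case 1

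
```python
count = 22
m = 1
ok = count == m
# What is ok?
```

Trace:
`count = 22` → count = 22
`m = 1` → m = 1
`ok = count == m` → ok = False
So ok = False

Answer: False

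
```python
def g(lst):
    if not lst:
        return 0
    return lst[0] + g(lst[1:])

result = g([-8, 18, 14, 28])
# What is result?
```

(-8) + 18 + 14 + 28 + 0 = 52

Answer: 52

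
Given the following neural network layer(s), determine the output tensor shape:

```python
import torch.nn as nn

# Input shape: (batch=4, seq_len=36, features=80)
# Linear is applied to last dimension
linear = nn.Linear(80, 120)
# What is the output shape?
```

Input: (4, 36, 80) -> Output: (4, 36, 120)

Answer: (4, 36, 120)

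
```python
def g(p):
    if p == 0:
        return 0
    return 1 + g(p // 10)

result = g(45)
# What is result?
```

Count of digits of 45: 2

Answer: 2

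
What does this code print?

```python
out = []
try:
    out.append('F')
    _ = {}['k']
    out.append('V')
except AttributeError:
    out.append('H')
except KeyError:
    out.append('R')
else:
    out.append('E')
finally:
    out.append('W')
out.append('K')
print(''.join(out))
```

Execution trace: 'F' (try body) → 'R' (except KeyError) → 'W' (finally) → 'K' (after the try/except). Output: FRWK

Answer: FRWK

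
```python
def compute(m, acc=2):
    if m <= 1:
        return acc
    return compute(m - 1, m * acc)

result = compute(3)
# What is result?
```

Accumulator trace (n, acc): (3, 2) -> (2, 6) -> (1, 12) -> return 12

Answer: 12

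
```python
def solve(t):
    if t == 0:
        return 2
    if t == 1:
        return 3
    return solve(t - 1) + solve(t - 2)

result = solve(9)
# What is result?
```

Build up from base cases: solve(0)=2, solve(1)=3, solve(2)=5, solve(3)=8, solve(4)=13, solve(5)=21, solve(6)=34, ..., solve(9)=144

Answer: 144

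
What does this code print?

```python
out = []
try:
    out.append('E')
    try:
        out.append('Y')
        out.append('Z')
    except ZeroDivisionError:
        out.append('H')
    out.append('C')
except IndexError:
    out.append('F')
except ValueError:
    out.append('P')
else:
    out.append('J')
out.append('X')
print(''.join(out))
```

Execution trace: 'E' (try body) → 'Y' (inner try body) → 'Z' (inner try body, no exception) → 'C' (try body, no exception) → 'J' (else) → 'X' (after the try/except). Output: EYZCJX

Answer: EYZCJX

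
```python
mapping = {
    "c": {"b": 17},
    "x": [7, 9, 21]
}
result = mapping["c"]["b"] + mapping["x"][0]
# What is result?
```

Trace:
`mapping = { ...` → mapping = {'c': {'b': 17}, 'x': [7, 9, 21]}
`result = mapping["c"]["b"] + mapping["x"][0]` → result = 24
So result = 24

Answer: 24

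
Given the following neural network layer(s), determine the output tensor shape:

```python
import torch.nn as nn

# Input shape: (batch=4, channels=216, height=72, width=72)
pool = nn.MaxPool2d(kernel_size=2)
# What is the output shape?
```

Input: (4, 216, 72, 72) -> Output: (4, 216, 36, 36)

Answer: (4, 216, 36, 36)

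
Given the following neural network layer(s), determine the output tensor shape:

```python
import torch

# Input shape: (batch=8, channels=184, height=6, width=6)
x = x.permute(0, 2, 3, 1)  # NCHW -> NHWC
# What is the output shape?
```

Input: (8, 184, 6, 6) -> Output: (8, 6, 6, 184)

Answer: (8, 6, 6, 184)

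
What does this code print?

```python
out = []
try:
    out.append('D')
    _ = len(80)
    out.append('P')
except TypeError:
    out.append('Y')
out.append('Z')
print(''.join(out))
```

Execution trace: 'D' (try body) → 'Y' (except TypeError) → 'Z' (after the try/except). Output: DYZ

Answer: DYZ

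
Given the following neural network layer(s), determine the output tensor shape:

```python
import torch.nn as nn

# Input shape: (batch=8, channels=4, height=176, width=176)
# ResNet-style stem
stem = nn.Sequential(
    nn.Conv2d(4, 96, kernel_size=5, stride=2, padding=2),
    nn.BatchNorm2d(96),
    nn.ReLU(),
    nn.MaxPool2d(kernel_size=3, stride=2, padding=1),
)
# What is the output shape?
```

Input: (8, 4, 176, 176) -> after Conv2d 5x5 stride=2: (8, 96, 88, 88) -> Output: (8, 96, 44, 44)

Answer: (8, 96, 44, 44)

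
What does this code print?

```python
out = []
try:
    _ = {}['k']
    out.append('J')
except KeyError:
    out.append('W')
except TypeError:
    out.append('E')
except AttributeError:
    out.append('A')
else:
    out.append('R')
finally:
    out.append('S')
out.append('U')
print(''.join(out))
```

Execution trace: 'W' (except KeyError) → 'S' (finally) → 'U' (after the try/except). Output: WSU

Answer: WSU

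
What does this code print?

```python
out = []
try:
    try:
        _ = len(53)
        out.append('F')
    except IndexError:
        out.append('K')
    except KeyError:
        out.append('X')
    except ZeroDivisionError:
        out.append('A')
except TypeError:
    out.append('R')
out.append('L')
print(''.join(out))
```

Execution trace: 'R' (outer except TypeError) → 'L' (after the try/except). Output: RL

Answer: RL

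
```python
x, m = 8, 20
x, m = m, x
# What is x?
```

Trace:
`x, m = 8, 20` → x = 8; m = 20
`x, m = m, x` → x = 20; m = 8
So x = 20

Answer: 20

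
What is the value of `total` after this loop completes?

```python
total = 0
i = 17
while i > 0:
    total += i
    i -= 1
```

Sum 17 down to 1
`total` takes the values: 0 → 17 → 33 → 48 → 62 → 75 → 87 → 98 → 108 → 117 → 125 → 132 → 138 → 143 → 147 → 150 → 152 → 153

Answer: 153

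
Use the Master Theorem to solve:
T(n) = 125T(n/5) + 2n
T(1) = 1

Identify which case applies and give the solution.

a=125, b=5, f(n)=2n. log_5(125) = 3. Since c=1 < 3, Case 1 applies: T(n) = Θ(n^log_b(a)) = O(n^3).

Answer: O(n^3) - Case 1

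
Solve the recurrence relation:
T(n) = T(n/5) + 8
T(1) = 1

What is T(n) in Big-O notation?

Each step divides n by 5 and adds 8. After log_5(n) steps we reach T(1)=1. So T(n) = 8·log_5(n) + 1 = O(log n).

Answer: O(log n)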